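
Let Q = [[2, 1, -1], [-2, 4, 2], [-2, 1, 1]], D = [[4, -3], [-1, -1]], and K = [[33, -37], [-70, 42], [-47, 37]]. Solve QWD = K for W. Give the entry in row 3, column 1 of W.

-1

Isolating W: multiply by Q⁻¹ from the left and D⁻¹ from the right, so W = Q⁻¹KD⁻¹.
det Q = -4, so Q⁻¹ = [[-1/2, 1/2, -3/2], [1/2, 0, 1/2], [-3/2, 1, -5/2]].
det D = -7; the adjugate gives D⁻¹ = [[1/7, -3/7], [-1/7, -4/7]].
Q⁻¹K = [[19, -16], [-7, 0], [-2, 5]].
W = (Q⁻¹K)D⁻¹ = [[5, 1], [-1, 3], [-1, -2]].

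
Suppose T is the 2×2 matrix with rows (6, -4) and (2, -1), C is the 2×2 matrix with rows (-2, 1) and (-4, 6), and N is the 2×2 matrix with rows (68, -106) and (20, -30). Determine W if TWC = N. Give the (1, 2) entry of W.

-1

Left-multiply by T⁻¹ and right-multiply by C⁻¹: W = T⁻¹NC⁻¹.
det T = 2, so T⁻¹ = [[-1/2, 2], [-1, 3]].
C has determinant -8; C⁻¹ = [[-3/4, 1/8], [-1/2, 1/4]].
T⁻¹N = [[6, -7], [-8, 16]].
W = (T⁻¹N)C⁻¹ = [[-1, -1], [-2, 3]].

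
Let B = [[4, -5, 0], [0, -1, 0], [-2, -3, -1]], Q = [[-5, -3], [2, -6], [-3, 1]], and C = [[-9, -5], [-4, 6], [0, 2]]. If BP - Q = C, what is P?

BP = C + Q = [[-14, -8], [-2, 0], [-3, 3]].
Since B multiplies P on the left, P = B⁻¹(C + Q).
B has determinant 4; B⁻¹ = [[1/4, -5/4, 0], [0, -1, 0], [-1/2, 11/2, -1]].
P = B⁻¹(C + Q) = [[-1, -2], [2, 0], [-1, 1]].

P = [[-1, -2], [2, 0], [-1, 1]]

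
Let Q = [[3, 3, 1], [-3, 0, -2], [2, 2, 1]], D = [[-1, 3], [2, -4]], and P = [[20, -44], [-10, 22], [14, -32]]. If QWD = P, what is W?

W = [[2, 2], [-2, 1], [-4, -1]]

Isolating W: multiply by Q⁻¹ from the left and D⁻¹ from the right, so W = Q⁻¹PD⁻¹.
det Q = 3, so Q⁻¹ = [[4/3, -1/3, -2], [-1/3, 1/3, 1], [-2, 0, 3]].
D has determinant -2; D⁻¹ = [[2, 3/2], [1, 1/2]].
Q⁻¹P = [[2, -2], [4, -10], [2, -8]].
W = (Q⁻¹P)D⁻¹ = [[2, 2], [-2, 1], [-4, -1]].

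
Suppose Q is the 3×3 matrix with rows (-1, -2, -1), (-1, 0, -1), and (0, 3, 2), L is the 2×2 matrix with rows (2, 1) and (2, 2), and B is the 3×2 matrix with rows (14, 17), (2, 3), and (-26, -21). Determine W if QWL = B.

Left-multiply by Q⁻¹ and right-multiply by L⁻¹: W = Q⁻¹BL⁻¹.
det Q = -4; the adjugate gives Q⁻¹ = [[-3/4, -1/4, -1/2], [-1/2, 1/2, 0], [3/4, -3/4, 1/2]].
L has determinant 2; L⁻¹ = [[1, -1/2], [-1, 1]].
Q⁻¹B = [[2, -3], [-6, -7], [-4, 0]].
W = (Q⁻¹B)L⁻¹ = [[5, -4], [1, -4], [-4, 2]].

W = [[5, -4], [1, -4], [-4, 2]]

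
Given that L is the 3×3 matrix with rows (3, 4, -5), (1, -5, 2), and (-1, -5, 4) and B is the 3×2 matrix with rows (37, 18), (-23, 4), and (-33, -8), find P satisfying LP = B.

P = [[4, 2], [5, -2], [-1, -4]]

Since L multiplies P on the left, P = L⁻¹B.
det L = -4, so L⁻¹ = [[5/2, -9/4, 17/4], [3/2, -7/4, 11/4], [5/2, -11/4, 19/4]].
P = L⁻¹B = [[5/2, -9/4, 17/4], [3/2, -7/4, 11/4], [5/2, -11/4, 19/4]] · [[37, 18], [-23, 4], [-33, -8]] = [[4, 2], [5, -2], [-1, -4]].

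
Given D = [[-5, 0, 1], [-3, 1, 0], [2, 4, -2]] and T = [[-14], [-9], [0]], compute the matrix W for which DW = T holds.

D is on the left of W, so left-multiply by D⁻¹: W = D⁻¹T.
det D = -4, so D⁻¹ = [[1/2, -1, 1/4], [3/2, -2, 3/4], [7/2, -5, 5/4]].
W = D⁻¹T = [[1/2, -1, 1/4], [3/2, -2, 3/4], [7/2, -5, 5/4]] · [[-14], [-9], [0]] = [[2], [-3], [-4]].

W = [[2], [-3], [-4]]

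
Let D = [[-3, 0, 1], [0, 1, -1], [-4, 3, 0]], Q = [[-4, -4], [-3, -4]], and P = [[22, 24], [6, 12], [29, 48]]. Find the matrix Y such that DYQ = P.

Left-multiply by D⁻¹ and right-multiply by Q⁻¹: Y = D⁻¹PQ⁻¹.
det D = -5; the adjugate gives D⁻¹ = [[-3/5, -3/5, 1/5], [-4/5, -4/5, 3/5], [-4/5, -9/5, 3/5]].
det Q = 4, so Q⁻¹ = [[-1, 1], [3/4, -1]].
D⁻¹P = [[-11, -12], [-5, 0], [-11, -12]].
Y = (D⁻¹P)Q⁻¹ = [[2, 1], [5, -5], [2, 1]].

Y = [[2, 1], [5, -5], [2, 1]]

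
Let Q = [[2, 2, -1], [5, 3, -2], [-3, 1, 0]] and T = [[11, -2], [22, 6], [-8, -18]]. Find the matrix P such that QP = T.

Left-multiplying both sides by Q⁻¹ gives P = Q⁻¹T.
det Q = 2, so Q⁻¹ = [[1, -1/2, -1/2], [3, -3/2, -1/2], [7, -4, -2]].
P = Q⁻¹T = [[1, -1/2, -1/2], [3, -3/2, -1/2], [7, -4, -2]] · [[11, -2], [22, 6], [-8, -18]] = [[4, 4], [4, -6], [5, -2]].

P = [[4, 4], [4, -6], [5, -2]]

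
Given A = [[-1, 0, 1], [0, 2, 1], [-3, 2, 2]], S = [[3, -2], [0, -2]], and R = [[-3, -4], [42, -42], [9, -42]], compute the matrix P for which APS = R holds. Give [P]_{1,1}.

5

Isolating P: multiply by A⁻¹ from the left and S⁻¹ from the right, so P = A⁻¹RS⁻¹.
A has determinant 4; A⁻¹ = [[1/2, 1/2, -1/2], [-3/4, 1/4, 1/4], [3/2, 1/2, -1/2]].
S has determinant -6; S⁻¹ = [[1/3, -1/3], [0, -1/2]].
A⁻¹R = [[15, -2], [15, -18], [12, -6]].
P = (A⁻¹R)S⁻¹ = [[5, -4], [5, 4], [4, -1]].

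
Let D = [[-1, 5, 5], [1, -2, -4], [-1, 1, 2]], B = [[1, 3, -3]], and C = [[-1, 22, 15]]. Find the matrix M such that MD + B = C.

MD = C − B = [[-2, 19, 18]].
D is on the right of M, so right-multiply by D⁻¹: M = (C − B)D⁻¹.
D has determinant 5; D⁻¹ = [[0, -1, -2], [2/5, 3/5, 1/5], [-1/5, -4/5, -3/5]].
M = (C − B)D⁻¹ = [[4, -1, -3]].

M = [[4, -1, -3]]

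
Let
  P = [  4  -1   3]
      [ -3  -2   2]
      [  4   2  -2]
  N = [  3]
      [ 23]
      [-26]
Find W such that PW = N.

W = [[-3], [-3], [4]]

Since P multiplies W on the left, W = P⁻¹N.
P has determinant 4; P⁻¹ = [[0, 1, 1], [1/2, -5, -17/4], [1/2, -3, -11/4]].
W = P⁻¹N = [[0, 1, 1], [1/2, -5, -17/4], [1/2, -3, -11/4]] · [[3], [23], [-26]] = [[-3], [-3], [4]].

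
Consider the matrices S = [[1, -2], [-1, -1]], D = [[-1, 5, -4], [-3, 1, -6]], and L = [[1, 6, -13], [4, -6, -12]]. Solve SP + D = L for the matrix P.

P = [[-4, 5, 1], [-3, 2, 5]]

SP = L − D = [[2, 1, -9], [7, -7, -6]].
Left-multiplying both sides by S⁻¹ gives P = S⁻¹(L − D).
det S = -3, so S⁻¹ = [[1/3, -2/3], [-1/3, -1/3]].
P = S⁻¹(L − D) = [[-4, 5, 1], [-3, 2, 5]].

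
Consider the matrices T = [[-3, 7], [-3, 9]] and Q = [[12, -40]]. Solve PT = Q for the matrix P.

Right-multiplying both sides by T⁻¹ gives P = QT⁻¹.
det T = -6, so T⁻¹ = [[-3/2, 7/6], [-1/2, 1/2]].
P = QT⁻¹ = [[12, -40]] · [[-3/2, 7/6], [-1/2, 1/2]] = [[2, -6]].

P = [[2, -6]]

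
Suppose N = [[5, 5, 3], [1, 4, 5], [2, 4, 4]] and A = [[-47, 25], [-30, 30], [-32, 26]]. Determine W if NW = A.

W = [[-6, 1], [-1, 1], [-4, 5]]

N is on the left of W, so left-multiply by N⁻¹: W = N⁻¹A.
N has determinant -2; N⁻¹ = [[2, 4, -13/2], [-3, -7, 11], [2, 5, -15/2]].
W = N⁻¹A = [[2, 4, -13/2], [-3, -7, 11], [2, 5, -15/2]] · [[-47, 25], [-30, 30], [-32, 26]] = [[-6, 1], [-1, 1], [-4, 5]].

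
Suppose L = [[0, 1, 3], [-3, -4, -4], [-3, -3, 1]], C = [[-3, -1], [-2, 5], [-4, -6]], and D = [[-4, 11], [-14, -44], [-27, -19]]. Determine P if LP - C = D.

P = [[4, 5], [5, 4], [-4, 2]]

LP = D + C = [[-7, 10], [-16, -39], [-31, -25]].
L is on the left of P, so left-multiply by L⁻¹: P = L⁻¹(D + C).
L has determinant 6; L⁻¹ = [[-8/3, -5/3, 4/3], [5/2, 3/2, -3/2], [-1/2, -1/2, 1/2]].
P = L⁻¹(D + C) = [[4, 5], [5, 4], [-4, 2]].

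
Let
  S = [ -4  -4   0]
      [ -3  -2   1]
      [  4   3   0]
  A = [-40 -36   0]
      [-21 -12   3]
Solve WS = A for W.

W = [[6, 0, -4], [-3, 3, -6]]

Right-multiplying both sides by S⁻¹ gives W = AS⁻¹.
S has determinant -4; S⁻¹ = [[3/4, 0, 1], [-1, 0, -1], [1/4, 1, 1]].
W = AS⁻¹ = [[-40, -36, 0], [-21, -12, 3]] · [[3/4, 0, 1], [-1, 0, -1], [1/4, 1, 1]] = [[6, 0, -4], [-3, 3, -6]].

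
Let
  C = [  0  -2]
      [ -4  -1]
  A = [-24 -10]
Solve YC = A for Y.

Y = [[2, 6]]

C is on the right of Y, so right-multiply by C⁻¹: Y = AC⁻¹.
C has determinant -8; C⁻¹ = [[1/8, -1/4], [-1/2, 0]].
Y = AC⁻¹ = [[-24, -10]] · [[1/8, -1/4], [-1/2, 0]] = [[2, 6]].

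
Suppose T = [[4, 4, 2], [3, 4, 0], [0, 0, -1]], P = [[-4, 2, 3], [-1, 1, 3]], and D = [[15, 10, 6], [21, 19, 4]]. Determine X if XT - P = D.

X = [[2, 1, -5], [5, 0, 3]]

XT = D + P = [[11, 12, 9], [20, 20, 7]].
Since T sits to the right of X, X = (D + P)T⁻¹.
det T = -4; the adjugate gives T⁻¹ = [[1, -1, 2], [-3/4, 1, -3/2], [0, 0, -1]].
X = (D + P)T⁻¹ = [[2, 1, -5], [5, 0, 3]].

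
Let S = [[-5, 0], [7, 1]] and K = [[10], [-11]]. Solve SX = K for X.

Left-multiplying both sides by S⁻¹ gives X = S⁻¹K.
det S = -5, so S⁻¹ = [[-1/5, 0], [7/5, 1]].
X = S⁻¹K = [[-1/5, 0], [7/5, 1]] · [[10], [-11]] = [[-2], [3]].

X = [[-2], [3]]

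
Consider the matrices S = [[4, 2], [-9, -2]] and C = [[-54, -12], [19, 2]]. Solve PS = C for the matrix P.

Since S sits to the right of P, P = CS⁻¹.
S has determinant 10; S⁻¹ = [[-1/5, -1/5], [9/10, 2/5]].
P = CS⁻¹ = [[-54, -12], [19, 2]] · [[-1/5, -1/5], [9/10, 2/5]] = [[0, 6], [-2, -3]].

P = [[0, 6], [-2, -3]]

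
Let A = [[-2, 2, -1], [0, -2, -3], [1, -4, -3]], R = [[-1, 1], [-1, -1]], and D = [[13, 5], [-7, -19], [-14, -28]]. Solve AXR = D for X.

X = [[5, 4], [3, -2], [0, -3]]

Left-multiply by A⁻¹ and right-multiply by R⁻¹: X = A⁻¹DR⁻¹.
A has determinant 4; A⁻¹ = [[-3/2, 5/2, -2], [-3/4, 7/4, -3/2], [1/2, -3/2, 1]].
R has determinant 2; R⁻¹ = [[-1/2, -1/2], [1/2, -1/2]].
A⁻¹D = [[-9, 1], [-1, 5], [3, 3]].
X = (A⁻¹D)R⁻¹ = [[5, 4], [3, -2], [0, -3]].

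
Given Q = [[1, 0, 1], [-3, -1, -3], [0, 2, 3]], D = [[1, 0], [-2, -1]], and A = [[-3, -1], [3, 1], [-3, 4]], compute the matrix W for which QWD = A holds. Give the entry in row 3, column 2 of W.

0

W = Q⁻¹AD⁻¹ (apply Q⁻¹ on the left and D⁻¹ on the right).
det Q = -3; the adjugate gives Q⁻¹ = [[-1, -2/3, -1/3], [-3, -1, 0], [2, 2/3, 1/3]].
det D = -1, so D⁻¹ = [[1, 0], [-2, -1]].
Q⁻¹A = [[2, -1], [6, 2], [-5, 0]].
W = (Q⁻¹A)D⁻¹ = [[4, 1], [2, -2], [-5, 0]].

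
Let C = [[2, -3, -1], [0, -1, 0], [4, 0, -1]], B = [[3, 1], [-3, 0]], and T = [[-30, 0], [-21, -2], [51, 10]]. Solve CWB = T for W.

W = [[2, -1], [2, -5], [-2, 3]]

Left-multiply by C⁻¹ and right-multiply by B⁻¹: W = C⁻¹TB⁻¹.
C has determinant -2; C⁻¹ = [[-1/2, 3/2, 1/2], [0, -1, 0], [-2, 6, 1]].
det B = 3, so B⁻¹ = [[0, -1/3], [1, 1]].
C⁻¹T = [[9, 2], [21, 2], [-15, -2]].
W = (C⁻¹T)B⁻¹ = [[2, -1], [2, -5], [-2, 3]].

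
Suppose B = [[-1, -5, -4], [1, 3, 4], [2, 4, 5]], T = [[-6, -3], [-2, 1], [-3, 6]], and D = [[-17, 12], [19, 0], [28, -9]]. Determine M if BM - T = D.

M = [[4, -4], [3, -5], [1, 5]]

BM = D + T = [[-23, 9], [17, 1], [25, -3]].
Since B multiplies M on the left, M = B⁻¹(D + T).
det B = -6, so B⁻¹ = [[1/6, -3/2, 4/3], [-1/2, -1/2, 0], [1/3, 1, -1/3]].
M = B⁻¹(D + T) = [[4, -4], [3, -5], [1, 5]].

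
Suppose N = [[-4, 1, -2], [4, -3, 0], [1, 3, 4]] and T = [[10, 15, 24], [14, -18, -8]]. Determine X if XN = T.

Right-multiplying both sides by N⁻¹ gives X = TN⁻¹.
det N = 2; the adjugate gives N⁻¹ = [[-6, -5, -3], [-8, -7, -4], [15/2, 13/2, 4]].
X = TN⁻¹ = [[10, 15, 24], [14, -18, -8]] · [[-6, -5, -3], [-8, -7, -4], [15/2, 13/2, 4]] = [[0, 1, 6], [0, 4, -2]].

X = [[0, 1, 6], [0, 4, -2]]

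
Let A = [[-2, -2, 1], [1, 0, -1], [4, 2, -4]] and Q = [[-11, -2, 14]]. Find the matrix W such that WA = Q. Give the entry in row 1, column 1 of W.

Since A sits to the right of W, W = QA⁻¹.
det A = -2; the adjugate gives A⁻¹ = [[-1, 3, -1], [0, -2, 1/2], [-1, 2, -1]].
W = QA⁻¹ = [[-11, -2, 14]] · [[-1, 3, -1], [0, -2, 1/2], [-1, 2, -1]] = [[-3, -1, -4]].

-3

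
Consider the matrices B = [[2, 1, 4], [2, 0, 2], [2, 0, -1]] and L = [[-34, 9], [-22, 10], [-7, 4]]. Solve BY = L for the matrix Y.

Y = [[-6, 3], [-2, -5], [-5, 2]]

B is on the left of Y, so left-multiply by B⁻¹: Y = B⁻¹L.
B has determinant 6; B⁻¹ = [[0, 1/6, 1/3], [1, -5/3, 2/3], [0, 1/3, -1/3]].
Y = B⁻¹L = [[0, 1/6, 1/3], [1, -5/3, 2/3], [0, 1/3, -1/3]] · [[-34, 9], [-22, 10], [-7, 4]] = [[-6, 3], [-2, -5], [-5, 2]].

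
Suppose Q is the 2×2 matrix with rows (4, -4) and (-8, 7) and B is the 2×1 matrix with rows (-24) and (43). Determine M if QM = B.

Left-multiplying both sides by Q⁻¹ gives M = Q⁻¹B.
Q has determinant -4; Q⁻¹ = [[-7/4, -1], [-2, -1]].
M = Q⁻¹B = [[-7/4, -1], [-2, -1]] · [[-24], [43]] = [[-1], [5]].

M = [[-1], [5]]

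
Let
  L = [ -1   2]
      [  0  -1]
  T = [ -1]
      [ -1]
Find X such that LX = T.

Since L multiplies X on the left, X = L⁻¹T.
det L = 1, so L⁻¹ = [[-1, -2], [0, -1]].
X = L⁻¹T = [[-1, -2], [0, -1]] · [[-1], [-1]] = [[3], [1]].

X = [[3], [1]]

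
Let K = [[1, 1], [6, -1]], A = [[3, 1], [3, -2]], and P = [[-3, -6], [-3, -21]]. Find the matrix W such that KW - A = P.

W = [[0, -4], [0, -1]]

KW = P + A = [[0, -5], [0, -23]].
K is on the left of W, so left-multiply by K⁻¹: W = K⁻¹(P + A).
det K = -7; the adjugate gives K⁻¹ = [[1/7, 1/7], [6/7, -1/7]].
W = K⁻¹(P + A) = [[0, -4], [0, -1]].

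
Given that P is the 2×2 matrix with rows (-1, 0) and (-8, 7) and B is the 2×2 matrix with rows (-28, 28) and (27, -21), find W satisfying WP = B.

P is on the right of W, so right-multiply by P⁻¹: W = BP⁻¹.
det P = -7, so P⁻¹ = [[-1, 0], [-8/7, 1/7]].
W = BP⁻¹ = [[-28, 28], [27, -21]] · [[-1, 0], [-8/7, 1/7]] = [[-4, 4], [-3, -3]].

W = [[-4, 4], [-3, -3]]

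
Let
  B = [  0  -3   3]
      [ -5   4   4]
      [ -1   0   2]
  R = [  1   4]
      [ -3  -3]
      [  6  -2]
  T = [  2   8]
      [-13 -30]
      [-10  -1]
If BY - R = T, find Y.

Y = [[-4, 5], [-5, -3], [-4, 1]]

BY = T + R = [[3, 12], [-16, -33], [-4, -3]].
B is on the left of Y, so left-multiply by B⁻¹: Y = B⁻¹(T + R).
det B = -6; the adjugate gives B⁻¹ = [[-4/3, -1, 4], [-1, -1/2, 5/2], [-2/3, -1/2, 5/2]].
Y = B⁻¹(T + R) = [[-4, 5], [-5, -3], [-4, 1]].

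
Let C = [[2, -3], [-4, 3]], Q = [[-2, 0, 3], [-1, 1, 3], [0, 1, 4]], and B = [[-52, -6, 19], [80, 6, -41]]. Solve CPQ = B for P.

P = C⁻¹BQ⁻¹ (apply C⁻¹ on the left and Q⁻¹ on the right).
C has determinant -6; C⁻¹ = [[-1/2, -1/2], [-2/3, -1/3]].
det Q = -5; the adjugate gives Q⁻¹ = [[-1/5, -3/5, 3/5], [-4/5, 8/5, -3/5], [1/5, -2/5, 2/5]].
C⁻¹B = [[-14, 0, 11], [8, 2, 1]].
P = (C⁻¹B)Q⁻¹ = [[5, 4, -4], [-3, -2, 4]].

P = [[5, 4, -4], [-3, -2, 4]]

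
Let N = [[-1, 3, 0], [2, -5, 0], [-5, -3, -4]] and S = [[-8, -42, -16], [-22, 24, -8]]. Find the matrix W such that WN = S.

W = [[0, 6, 4], [0, -6, 2]]

Right-multiplying both sides by N⁻¹ gives W = SN⁻¹.
det N = 4; the adjugate gives N⁻¹ = [[5, 3, 0], [2, 1, 0], [-31/4, -9/2, -1/4]].
W = SN⁻¹ = [[-8, -42, -16], [-22, 24, -8]] · [[5, 3, 0], [2, 1, 0], [-31/4, -9/2, -1/4]] = [[0, 6, 4], [0, -6, 2]].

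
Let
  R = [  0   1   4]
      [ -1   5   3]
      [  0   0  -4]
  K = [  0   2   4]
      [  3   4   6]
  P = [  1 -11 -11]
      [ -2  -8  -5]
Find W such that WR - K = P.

WR = P + K = [[1, -9, -7], [1, -4, 1]].
R is on the right of W, so right-multiply by R⁻¹: W = (P + K)R⁻¹.
det R = -4; the adjugate gives R⁻¹ = [[5, -1, 17/4], [1, 0, 1], [0, 0, -1/4]].
W = (P + K)R⁻¹ = [[-4, -1, -3], [1, -1, 0]].

W = [[-4, -1, -3], [1, -1, 0]]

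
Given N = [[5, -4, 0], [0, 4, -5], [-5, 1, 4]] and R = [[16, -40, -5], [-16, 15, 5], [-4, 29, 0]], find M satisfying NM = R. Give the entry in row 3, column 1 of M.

0

Since N multiplies M on the left, M = N⁻¹R.
N has determinant 5; N⁻¹ = [[21/5, 16/5, 4], [5, 4, 5], [4, 3, 4]].
M = N⁻¹R = [[21/5, 16/5, 4], [5, 4, 5], [4, 3, 4]] · [[16, -40, -5], [-16, 15, 5], [-4, 29, 0]] = [[0, -4, -5], [-4, 5, -5], [0, 1, -5]].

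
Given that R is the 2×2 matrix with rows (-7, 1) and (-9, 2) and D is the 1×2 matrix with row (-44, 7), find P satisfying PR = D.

P = [[5, 1]]

R is on the right of P, so right-multiply by R⁻¹: P = DR⁻¹.
det R = -5, so R⁻¹ = [[-2/5, 1/5], [-9/5, 7/5]].
P = DR⁻¹ = [[-44, 7]] · [[-2/5, 1/5], [-9/5, 7/5]] = [[5, 1]].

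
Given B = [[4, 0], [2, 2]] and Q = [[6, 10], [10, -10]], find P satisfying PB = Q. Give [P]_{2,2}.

Since B sits to the right of P, P = QB⁻¹.
det B = 8; the adjugate gives B⁻¹ = [[1/4, 0], [-1/4, 1/2]].
P = QB⁻¹ = [[6, 10], [10, -10]] · [[1/4, 0], [-1/4, 1/2]] = [[-1, 5], [5, -5]].

-5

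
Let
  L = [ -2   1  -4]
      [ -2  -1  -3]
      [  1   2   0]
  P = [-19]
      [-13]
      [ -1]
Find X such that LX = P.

L is on the left of X, so left-multiply by L⁻¹: X = L⁻¹P.
L has determinant -3; L⁻¹ = [[-2, 8/3, 7/3], [1, -4/3, -2/3], [1, -5/3, -4/3]].
X = L⁻¹P = [[-2, 8/3, 7/3], [1, -4/3, -2/3], [1, -5/3, -4/3]] · [[-19], [-13], [-1]] = [[1], [-1], [4]].

X = [[1], [-1], [4]]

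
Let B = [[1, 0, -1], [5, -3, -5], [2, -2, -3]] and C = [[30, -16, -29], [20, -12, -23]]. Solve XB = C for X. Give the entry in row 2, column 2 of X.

2

Right-multiplying both sides by B⁻¹ gives X = CB⁻¹.
B has determinant 3; B⁻¹ = [[-1/3, 2/3, -1], [5/3, -1/3, 0], [-4/3, 2/3, -1]].
X = CB⁻¹ = [[30, -16, -29], [20, -12, -23]] · [[-1/3, 2/3, -1], [5/3, -1/3, 0], [-4/3, 2/3, -1]] = [[2, 6, -1], [4, 2, 3]].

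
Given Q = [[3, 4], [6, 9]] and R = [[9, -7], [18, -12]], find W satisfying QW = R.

W = [[3, -5], [0, 2]]

Left-multiplying both sides by Q⁻¹ gives W = Q⁻¹R.
Q has determinant 3; Q⁻¹ = [[3, -4/3], [-2, 1]].
W = Q⁻¹R = [[3, -4/3], [-2, 1]] · [[9, -7], [18, -12]] = [[3, -5], [0, 2]].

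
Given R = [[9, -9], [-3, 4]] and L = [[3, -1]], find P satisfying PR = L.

P = [[1, 2]]

R is on the right of P, so right-multiply by R⁻¹: P = LR⁻¹.
R has determinant 9; R⁻¹ = [[4/9, 1], [1/3, 1]].
P = LR⁻¹ = [[3, -1]] · [[4/9, 1], [1/3, 1]] = [[1, 2]].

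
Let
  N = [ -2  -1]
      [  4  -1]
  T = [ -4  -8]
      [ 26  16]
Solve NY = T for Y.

Y = [[5, 4], [-6, 0]]

N is on the left of Y, so left-multiply by N⁻¹: Y = N⁻¹T.
N has determinant 6; N⁻¹ = [[-1/6, 1/6], [-2/3, -1/3]].
Y = N⁻¹T = [[-1/6, 1/6], [-2/3, -1/3]] · [[-4, -8], [26, 16]] = [[5, 4], [-6, 0]].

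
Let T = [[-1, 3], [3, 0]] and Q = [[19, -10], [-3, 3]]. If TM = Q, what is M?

T is on the left of M, so left-multiply by T⁻¹: M = T⁻¹Q.
det T = -9; the adjugate gives T⁻¹ = [[0, 1/3], [1/3, 1/9]].
M = T⁻¹Q = [[0, 1/3], [1/3, 1/9]] · [[19, -10], [-3, 3]] = [[-1, 1], [6, -3]].

M = [[-1, 1], [6, -3]]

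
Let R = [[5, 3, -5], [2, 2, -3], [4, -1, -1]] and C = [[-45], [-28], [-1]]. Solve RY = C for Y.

Y = [[0], [-5], [6]]

Left-multiplying both sides by R⁻¹ gives Y = R⁻¹C.
det R = -5, so R⁻¹ = [[1, -8/5, -1/5], [2, -3, -1], [2, -17/5, -4/5]].
Y = R⁻¹C = [[1, -8/5, -1/5], [2, -3, -1], [2, -17/5, -4/5]] · [[-45], [-28], [-1]] = [[0], [-5], [6]].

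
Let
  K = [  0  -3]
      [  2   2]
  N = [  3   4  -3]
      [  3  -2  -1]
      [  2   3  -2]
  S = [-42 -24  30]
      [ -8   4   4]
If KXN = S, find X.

X = [[-3, -3, 0], [0, 2, 4]]

Left-multiply by K⁻¹ and right-multiply by N⁻¹: X = K⁻¹SN⁻¹.
K has determinant 6; K⁻¹ = [[1/3, 1/2], [-1/3, 0]].
det N = -2; the adjugate gives N⁻¹ = [[-7/2, 1/2, 5], [-2, 0, 3], [-13/2, 1/2, 9]].
K⁻¹S = [[-18, -6, 12], [14, 8, -10]].
X = (K⁻¹S)N⁻¹ = [[-3, -3, 0], [0, 2, 4]].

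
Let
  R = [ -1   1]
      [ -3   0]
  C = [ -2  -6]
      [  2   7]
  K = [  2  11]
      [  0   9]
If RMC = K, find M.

M = [[-3, -3], [1, 2]]

M = R⁻¹KC⁻¹ (apply R⁻¹ on the left and C⁻¹ on the right).
det R = 3, so R⁻¹ = [[0, -1/3], [1, -1/3]].
det C = -2; the adjugate gives C⁻¹ = [[-7/2, -3], [1, 1]].
R⁻¹K = [[0, -3], [2, 8]].
M = (R⁻¹K)C⁻¹ = [[-3, -3], [1, 2]].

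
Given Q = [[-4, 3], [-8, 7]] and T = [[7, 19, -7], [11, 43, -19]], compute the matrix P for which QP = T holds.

P = [[-4, -1, -2], [-3, 5, -5]]

Since Q multiplies P on the left, P = Q⁻¹T.
det Q = -4; the adjugate gives Q⁻¹ = [[-7/4, 3/4], [-2, 1]].
P = Q⁻¹T = [[-7/4, 3/4], [-2, 1]] · [[7, 19, -7], [11, 43, -19]] = [[-4, -1, -2], [-3, 5, -5]].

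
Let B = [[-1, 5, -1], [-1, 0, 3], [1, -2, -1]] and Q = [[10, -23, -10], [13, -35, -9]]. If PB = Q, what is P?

Since B sits to the right of P, P = QB⁻¹.
det B = 2; the adjugate gives B⁻¹ = [[3, 7/2, 15/2], [1, 1, 2], [1, 3/2, 5/2]].
P = QB⁻¹ = [[10, -23, -10], [13, -35, -9]] · [[3, 7/2, 15/2], [1, 1, 2], [1, 3/2, 5/2]] = [[-3, -3, 4], [-5, -3, 5]].

P = [[-3, -3, 4], [-5, -3, 5]]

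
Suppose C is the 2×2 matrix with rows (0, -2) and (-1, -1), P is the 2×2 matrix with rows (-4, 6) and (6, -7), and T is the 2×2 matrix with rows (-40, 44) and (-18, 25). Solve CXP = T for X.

X = C⁻¹TP⁻¹ (apply C⁻¹ on the left and P⁻¹ on the right).
det C = -2, so C⁻¹ = [[1/2, -1], [-1/2, 0]].
det P = -8; the adjugate gives P⁻¹ = [[7/8, 3/4], [3/4, 1/2]].
C⁻¹T = [[-2, -3], [20, -22]].
X = (C⁻¹T)P⁻¹ = [[-4, -3], [1, 4]].

X = [[-4, -3], [1, 4]]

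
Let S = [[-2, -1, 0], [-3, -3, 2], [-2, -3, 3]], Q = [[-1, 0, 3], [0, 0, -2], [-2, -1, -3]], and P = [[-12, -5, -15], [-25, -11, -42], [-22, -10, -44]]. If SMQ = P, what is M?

M = [[-1, -2, -2], [0, 1, -1], [0, 3, 1]]

Isolating M: multiply by S⁻¹ from the left and Q⁻¹ from the right, so M = S⁻¹PQ⁻¹.
S has determinant 1; S⁻¹ = [[-3, 3, -2], [5, -6, 4], [3, -4, 3]].
det Q = 2; the adjugate gives Q⁻¹ = [[-1, -3/2, 0], [2, 9/2, -1], [0, -1/2, 0]].
S⁻¹P = [[5, 2, 7], [2, 1, 1], [-2, -1, -9]].
M = (S⁻¹P)Q⁻¹ = [[-1, -2, -2], [0, 1, -1], [0, 3, 1]].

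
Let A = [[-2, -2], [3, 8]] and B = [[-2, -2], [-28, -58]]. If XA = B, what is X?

Since A sits to the right of X, X = BA⁻¹.
det A = -10; the adjugate gives A⁻¹ = [[-4/5, -1/5], [3/10, 1/5]].
X = BA⁻¹ = [[-2, -2], [-28, -58]] · [[-4/5, -1/5], [3/10, 1/5]] = [[1, 0], [5, -6]].

X = [[1, 0], [5, -6]]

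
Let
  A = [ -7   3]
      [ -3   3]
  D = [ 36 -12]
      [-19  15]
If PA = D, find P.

P = [[-6, 2], [1, 4]]

Right-multiplying both sides by A⁻¹ gives P = DA⁻¹.
A has determinant -12; A⁻¹ = [[-1/4, 1/4], [-1/4, 7/12]].
P = DA⁻¹ = [[36, -12], [-19, 15]] · [[-1/4, 1/4], [-1/4, 7/12]] = [[-6, 2], [1, 4]].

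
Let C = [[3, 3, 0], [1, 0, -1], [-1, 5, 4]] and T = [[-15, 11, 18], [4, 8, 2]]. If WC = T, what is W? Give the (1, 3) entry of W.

4

C is on the right of W, so right-multiply by C⁻¹: W = TC⁻¹.
C has determinant 6; C⁻¹ = [[5/6, -2, -1/2], [-1/2, 2, 1/2], [5/6, -3, -1/2]].
W = TC⁻¹ = [[-15, 11, 18], [4, 8, 2]] · [[5/6, -2, -1/2], [-1/2, 2, 1/2], [5/6, -3, -1/2]] = [[-3, -2, 4], [1, 2, 1]].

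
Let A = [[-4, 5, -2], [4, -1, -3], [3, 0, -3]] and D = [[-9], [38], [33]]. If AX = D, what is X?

Since A multiplies X on the left, X = A⁻¹D.
det A = -3, so A⁻¹ = [[-1, -5, 17/3], [-1, -6, 20/3], [-1, -5, 16/3]].
X = A⁻¹D = [[-1, -5, 17/3], [-1, -6, 20/3], [-1, -5, 16/3]] · [[-9], [38], [33]] = [[6], [1], [-5]].

X = [[6], [1], [-5]]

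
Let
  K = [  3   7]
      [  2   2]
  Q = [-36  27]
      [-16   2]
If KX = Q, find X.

Since K multiplies X on the left, X = K⁻¹Q.
det K = -8, so K⁻¹ = [[-1/4, 7/8], [1/4, -3/8]].
X = K⁻¹Q = [[-1/4, 7/8], [1/4, -3/8]] · [[-36, 27], [-16, 2]] = [[-5, -5], [-3, 6]].

X = [[-5, -5], [-3, 6]]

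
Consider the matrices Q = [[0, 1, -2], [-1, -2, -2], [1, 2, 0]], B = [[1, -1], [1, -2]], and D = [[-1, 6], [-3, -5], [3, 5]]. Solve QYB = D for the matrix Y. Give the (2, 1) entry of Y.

Isolating Y: multiply by Q⁻¹ from the left and B⁻¹ from the right, so Y = Q⁻¹DB⁻¹.
det Q = -2; the adjugate gives Q⁻¹ = [[-2, 2, 3], [1, -1, -1], [0, -1/2, -1/2]].
det B = -1, so B⁻¹ = [[2, -1], [1, -1]].
Q⁻¹D = [[5, -7], [-1, 6], [0, 0]].
Y = (Q⁻¹D)B⁻¹ = [[3, 2], [4, -5], [0, 0]].

4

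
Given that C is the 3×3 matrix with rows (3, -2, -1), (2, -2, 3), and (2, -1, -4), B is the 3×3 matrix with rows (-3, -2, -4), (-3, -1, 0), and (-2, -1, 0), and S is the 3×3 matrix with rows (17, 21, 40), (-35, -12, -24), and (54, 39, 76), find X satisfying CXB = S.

X = [[0, 2, -3], [3, -5, 4], [4, 1, -1]]

X = C⁻¹SB⁻¹ (apply C⁻¹ on the left and B⁻¹ on the right).
det C = 3; the adjugate gives C⁻¹ = [[11/3, -7/3, -8/3], [14/3, -10/3, -11/3], [2/3, -1/3, -2/3]].
det B = -4; the adjugate gives B⁻¹ = [[0, -1, 1], [0, 2, -3], [-1/4, -1/4, 3/4]].
C⁻¹S = [[0, 1, 0], [-2, -5, -12], [-13, -8, -16]].
X = (C⁻¹S)B⁻¹ = [[0, 2, -3], [3, -5, 4], [4, 1, -1]].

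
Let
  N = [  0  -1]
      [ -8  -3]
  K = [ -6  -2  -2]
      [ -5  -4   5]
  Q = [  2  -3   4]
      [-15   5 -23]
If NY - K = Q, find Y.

Y = [[1, -2, 3], [4, 5, -2]]

NY = Q + K = [[-4, -5, 2], [-20, 1, -18]].
Left-multiplying both sides by N⁻¹ gives Y = N⁻¹(Q + K).
N has determinant -8; N⁻¹ = [[3/8, -1/8], [-1, 0]].
Y = N⁻¹(Q + K) = [[1, -2, 3], [4, 5, -2]].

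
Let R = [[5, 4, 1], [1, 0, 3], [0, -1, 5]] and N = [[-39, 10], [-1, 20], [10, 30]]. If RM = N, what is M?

M = [[-4, 5], [-5, -5], [1, 5]]

Left-multiplying both sides by R⁻¹ gives M = R⁻¹N.
det R = -6, so R⁻¹ = [[-1/2, 7/2, -2], [5/6, -25/6, 7/3], [1/6, -5/6, 2/3]].
M = R⁻¹N = [[-1/2, 7/2, -2], [5/6, -25/6, 7/3], [1/6, -5/6, 2/3]] · [[-39, 10], [-1, 20], [10, 30]] = [[-4, 5], [-5, -5], [1, 5]].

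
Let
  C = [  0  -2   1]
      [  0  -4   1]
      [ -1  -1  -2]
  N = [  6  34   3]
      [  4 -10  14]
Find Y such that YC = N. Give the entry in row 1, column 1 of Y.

-4

C is on the right of Y, so right-multiply by C⁻¹: Y = NC⁻¹.
det C = -2, so C⁻¹ = [[-9/2, 5/2, -1], [1/2, -1/2, 0], [2, -1, 0]].
Y = NC⁻¹ = [[6, 34, 3], [4, -10, 14]] · [[-9/2, 5/2, -1], [1/2, -1/2, 0], [2, -1, 0]] = [[-4, -5, -6], [5, 1, -4]].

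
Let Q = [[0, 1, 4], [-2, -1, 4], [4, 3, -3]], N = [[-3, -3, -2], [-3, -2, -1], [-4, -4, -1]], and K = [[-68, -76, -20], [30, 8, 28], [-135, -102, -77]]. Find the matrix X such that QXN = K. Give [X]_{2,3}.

X = Q⁻¹KN⁻¹ (apply Q⁻¹ on the left and N⁻¹ on the right).
det Q = 2, so Q⁻¹ = [[-9/2, 15/2, 4], [5, -8, -4], [-1, 2, 1]].
det N = -5; the adjugate gives N⁻¹ = [[2/5, -1, 1/5], [-1/5, 1, -3/5], [-4/5, 0, 3/5]].
Q⁻¹K = [[-9, -6, -8], [-40, -36, -16], [-7, -10, -1]].
X = (Q⁻¹K)N⁻¹ = [[4, 3, -3], [4, 4, 4], [0, -3, 4]].

4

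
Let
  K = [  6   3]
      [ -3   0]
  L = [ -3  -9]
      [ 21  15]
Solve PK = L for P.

Right-multiplying both sides by K⁻¹ gives P = LK⁻¹.
det K = 9, so K⁻¹ = [[0, -1/3], [1/3, 2/3]].
P = LK⁻¹ = [[-3, -9], [21, 15]] · [[0, -1/3], [1/3, 2/3]] = [[-3, -5], [5, 3]].

P = [[-3, -5], [5, 3]]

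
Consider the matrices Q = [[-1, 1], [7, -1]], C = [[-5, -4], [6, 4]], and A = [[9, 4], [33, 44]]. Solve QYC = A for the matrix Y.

Y = [[-5, -3], [-2, 1]]

Left-multiply by Q⁻¹ and right-multiply by C⁻¹: Y = Q⁻¹AC⁻¹.
det Q = -6; the adjugate gives Q⁻¹ = [[1/6, 1/6], [7/6, 1/6]].
C has determinant 4; C⁻¹ = [[1, 1], [-3/2, -5/4]].
Q⁻¹A = [[7, 8], [16, 12]].
Y = (Q⁻¹A)C⁻¹ = [[-5, -3], [-2, 1]].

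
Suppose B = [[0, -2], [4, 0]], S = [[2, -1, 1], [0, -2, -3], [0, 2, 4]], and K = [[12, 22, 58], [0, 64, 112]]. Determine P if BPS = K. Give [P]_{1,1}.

0

Left-multiply by B⁻¹ and right-multiply by S⁻¹: P = B⁻¹KS⁻¹.
B has determinant 8; B⁻¹ = [[0, 1/4], [-1/2, 0]].
S has determinant -4; S⁻¹ = [[1/2, -3/2, -5/4], [0, -2, -3/2], [0, 1, 1]].
B⁻¹K = [[0, 16, 28], [-6, -11, -29]].
P = (B⁻¹K)S⁻¹ = [[0, -4, 4], [-3, 2, -5]].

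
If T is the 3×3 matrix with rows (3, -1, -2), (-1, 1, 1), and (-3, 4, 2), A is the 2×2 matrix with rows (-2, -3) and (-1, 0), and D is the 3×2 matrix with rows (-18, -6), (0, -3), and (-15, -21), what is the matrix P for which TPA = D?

P = [[1, 5], [3, 5], [-1, -2]]

P = T⁻¹DA⁻¹ (apply T⁻¹ on the left and A⁻¹ on the right).
det T = -3; the adjugate gives T⁻¹ = [[2/3, 2, -1/3], [1/3, 0, 1/3], [1/3, 3, -2/3]].
det A = -3, so A⁻¹ = [[0, -1], [-1/3, 2/3]].
T⁻¹D = [[-7, -3], [-11, -9], [4, 3]].
P = (T⁻¹D)A⁻¹ = [[1, 5], [3, 5], [-1, -2]].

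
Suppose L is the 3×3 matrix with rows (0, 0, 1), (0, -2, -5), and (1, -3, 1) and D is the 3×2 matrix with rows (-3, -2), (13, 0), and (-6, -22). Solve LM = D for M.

M = [[0, -5], [1, 5], [-3, -2]]

Since L multiplies M on the left, M = L⁻¹D.
det L = 2; the adjugate gives L⁻¹ = [[-17/2, -3/2, 1], [-5/2, -1/2, 0], [1, 0, 0]].
M = L⁻¹D = [[-17/2, -3/2, 1], [-5/2, -1/2, 0], [1, 0, 0]] · [[-3, -2], [13, 0], [-6, -22]] = [[0, -5], [1, 5], [-3, -2]].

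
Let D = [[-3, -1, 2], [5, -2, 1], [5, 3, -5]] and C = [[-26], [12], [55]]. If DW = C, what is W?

W = [[5], [5], [-3]]

Since D multiplies W on the left, W = D⁻¹C.
det D = -1; the adjugate gives D⁻¹ = [[-7, -1, -3], [-30, -5, -13], [-25, -4, -11]].
W = D⁻¹C = [[-7, -1, -3], [-30, -5, -13], [-25, -4, -11]] · [[-26], [12], [55]] = [[5], [5], [-3]].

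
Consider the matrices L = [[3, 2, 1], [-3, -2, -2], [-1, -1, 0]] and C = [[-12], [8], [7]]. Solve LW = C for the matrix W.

Since L multiplies W on the left, W = L⁻¹C.
L has determinant -1; L⁻¹ = [[2, 1, 2], [-2, -1, -3], [-1, -1, 0]].
W = L⁻¹C = [[2, 1, 2], [-2, -1, -3], [-1, -1, 0]] · [[-12], [8], [7]] = [[-2], [-5], [4]].

W = [[-2], [-5], [4]]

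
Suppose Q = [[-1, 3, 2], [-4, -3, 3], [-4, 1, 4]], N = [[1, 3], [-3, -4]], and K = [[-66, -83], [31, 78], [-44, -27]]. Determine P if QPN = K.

P = [[-4, 0], [-1, 5], [1, 4]]

Left-multiply by Q⁻¹ and right-multiply by N⁻¹: P = Q⁻¹KN⁻¹.
det Q = -5; the adjugate gives Q⁻¹ = [[3, 2, -3], [-4/5, -4/5, 1], [16/5, 11/5, -3]].
det N = 5; the adjugate gives N⁻¹ = [[-4/5, -3/5], [3/5, 1/5]].
Q⁻¹K = [[-4, -12], [-16, -23], [-11, -13]].
P = (Q⁻¹K)N⁻¹ = [[-4, 0], [-1, 5], [1, 4]].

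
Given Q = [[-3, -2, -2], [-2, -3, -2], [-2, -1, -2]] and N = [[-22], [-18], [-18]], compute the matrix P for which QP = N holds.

P = [[4], [0], [5]]

Q is on the left of P, so left-multiply by Q⁻¹: P = Q⁻¹N.
Q has determinant -4; Q⁻¹ = [[-1, 1/2, 1/2], [0, -1/2, 1/2], [1, -1/4, -5/4]].
P = Q⁻¹N = [[-1, 1/2, 1/2], [0, -1/2, 1/2], [1, -1/4, -5/4]] · [[-22], [-18], [-18]] = [[4], [0], [5]].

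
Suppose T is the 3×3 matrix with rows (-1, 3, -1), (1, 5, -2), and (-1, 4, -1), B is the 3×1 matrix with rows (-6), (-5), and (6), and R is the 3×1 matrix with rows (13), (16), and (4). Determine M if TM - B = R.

M = [[0], [3], [2]]

TM = R + B = [[7], [11], [10]].
Left-multiplying both sides by T⁻¹ gives M = T⁻¹(R + B).
det T = -3; the adjugate gives T⁻¹ = [[-1, 1/3, 1/3], [-1, 0, 1], [-3, -1/3, 8/3]].
M = T⁻¹(R + B) = [[0], [3], [2]].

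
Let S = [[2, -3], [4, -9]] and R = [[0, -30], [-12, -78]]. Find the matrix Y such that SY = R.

Y = [[6, -6], [4, 6]]

Left-multiplying both sides by S⁻¹ gives Y = S⁻¹R.
det S = -6; the adjugate gives S⁻¹ = [[3/2, -1/2], [2/3, -1/3]].
Y = S⁻¹R = [[3/2, -1/2], [2/3, -1/3]] · [[0, -30], [-12, -78]] = [[6, -6], [4, 6]].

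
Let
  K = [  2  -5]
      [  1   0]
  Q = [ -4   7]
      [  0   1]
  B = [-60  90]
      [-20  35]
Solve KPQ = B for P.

P = K⁻¹BQ⁻¹ (apply K⁻¹ on the left and Q⁻¹ on the right).
det K = 5; the adjugate gives K⁻¹ = [[0, 1], [-1/5, 2/5]].
det Q = -4, so Q⁻¹ = [[-1/4, 7/4], [0, 1]].
K⁻¹B = [[-20, 35], [4, -4]].
P = (K⁻¹B)Q⁻¹ = [[5, 0], [-1, 3]].

P = [[5, 0], [-1, 3]]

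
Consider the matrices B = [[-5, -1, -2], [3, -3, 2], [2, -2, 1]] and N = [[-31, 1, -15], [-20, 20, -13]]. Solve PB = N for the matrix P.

Since B sits to the right of P, P = NB⁻¹.
det B = -6, so B⁻¹ = [[-1/6, -5/6, 4/3], [-1/6, 1/6, -2/3], [0, 2, -3]].
P = NB⁻¹ = [[-31, 1, -15], [-20, 20, -13]] · [[-1/6, -5/6, 4/3], [-1/6, 1/6, -2/3], [0, 2, -3]] = [[5, -4, 3], [0, -6, -1]].

P = [[5, -4, 3], [0, -6, -1]]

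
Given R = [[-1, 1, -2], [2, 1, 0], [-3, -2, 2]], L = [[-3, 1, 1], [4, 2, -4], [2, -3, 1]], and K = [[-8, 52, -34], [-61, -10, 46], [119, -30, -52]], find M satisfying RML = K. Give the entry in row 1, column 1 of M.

Left-multiply by R⁻¹ and right-multiply by L⁻¹: M = R⁻¹KL⁻¹.
det R = -4, so R⁻¹ = [[-1/2, -1/2, -1/2], [1, 2, 1], [1/4, 5/4, 3/4]].
det L = 2, so L⁻¹ = [[-5, -2, -3], [-6, -5/2, -4], [-8, -7/2, -5]].
R⁻¹K = [[-25, -6, 20], [-11, 2, 6], [11, -22, 10]].
M = (R⁻¹K)L⁻¹ = [[1, -5, -1], [-5, -4, -5], [-3, -2, 5]].

1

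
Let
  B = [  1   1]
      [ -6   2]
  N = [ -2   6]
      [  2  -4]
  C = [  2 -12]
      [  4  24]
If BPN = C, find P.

Left-multiply by B⁻¹ and right-multiply by N⁻¹: P = B⁻¹CN⁻¹.
det B = 8, so B⁻¹ = [[1/4, -1/8], [3/4, 1/8]].
N has determinant -4; N⁻¹ = [[1, 3/2], [1/2, 1/2]].
B⁻¹C = [[0, -6], [2, -6]].
P = (B⁻¹C)N⁻¹ = [[-3, -3], [-1, 0]].

P = [[-3, -3], [-1, 0]]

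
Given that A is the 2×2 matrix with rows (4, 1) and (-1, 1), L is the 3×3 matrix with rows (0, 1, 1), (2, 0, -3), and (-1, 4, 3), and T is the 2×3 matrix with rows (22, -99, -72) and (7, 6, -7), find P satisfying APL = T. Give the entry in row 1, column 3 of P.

Isolating P: multiply by A⁻¹ from the left and L⁻¹ from the right, so P = A⁻¹TL⁻¹.
det A = 5, so A⁻¹ = [[1/5, -1/5], [1/5, 4/5]].
det L = 5; the adjugate gives L⁻¹ = [[12/5, 1/5, -3/5], [-3/5, 1/5, 2/5], [8/5, -1/5, -2/5]].
A⁻¹T = [[3, -21, -13], [10, -15, -20]].
P = (A⁻¹T)L⁻¹ = [[-1, -1, -5], [1, 3, -4]].

-5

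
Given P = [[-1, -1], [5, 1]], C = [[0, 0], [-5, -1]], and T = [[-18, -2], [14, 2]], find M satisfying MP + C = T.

MP = T − C = [[-18, -2], [19, 3]].
Right-multiplying both sides by P⁻¹ gives M = (T − C)P⁻¹.
det P = 4, so P⁻¹ = [[1/4, 1/4], [-5/4, -1/4]].
M = (T − C)P⁻¹ = [[-2, -4], [1, 4]].

M = [[-2, -4], [1, 4]]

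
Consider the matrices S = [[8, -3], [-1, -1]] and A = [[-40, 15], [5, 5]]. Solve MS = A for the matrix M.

Right-multiplying both sides by S⁻¹ gives M = AS⁻¹.
det S = -11; the adjugate gives S⁻¹ = [[1/11, -3/11], [-1/11, -8/11]].
M = AS⁻¹ = [[-40, 15], [5, 5]] · [[1/11, -3/11], [-1/11, -8/11]] = [[-5, 0], [0, -5]].

M = [[-5, 0], [0, -5]]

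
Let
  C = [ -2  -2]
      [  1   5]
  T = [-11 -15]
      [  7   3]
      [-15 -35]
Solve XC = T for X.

Right-multiplying both sides by C⁻¹ gives X = TC⁻¹.
det C = -8; the adjugate gives C⁻¹ = [[-5/8, -1/4], [1/8, 1/4]].
X = TC⁻¹ = [[-11, -15], [7, 3], [-15, -35]] · [[-5/8, -1/4], [1/8, 1/4]] = [[5, -1], [-4, -1], [5, -5]].

X = [[5, -1], [-4, -1], [5, -5]]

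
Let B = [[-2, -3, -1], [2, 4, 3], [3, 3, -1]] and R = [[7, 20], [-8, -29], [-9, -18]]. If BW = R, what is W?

Left-multiplying both sides by B⁻¹ gives W = B⁻¹R.
B has determinant -1; B⁻¹ = [[13, 6, 5], [-11, -5, -4], [6, 3, 2]].
W = B⁻¹R = [[13, 6, 5], [-11, -5, -4], [6, 3, 2]] · [[7, 20], [-8, -29], [-9, -18]] = [[-2, -4], [-1, -3], [0, -3]].

W = [[-2, -4], [-1, -3], [0, -3]]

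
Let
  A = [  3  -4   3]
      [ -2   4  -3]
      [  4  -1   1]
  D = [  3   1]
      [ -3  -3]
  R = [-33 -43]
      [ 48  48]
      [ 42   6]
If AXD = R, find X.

Isolating X: multiply by A⁻¹ from the left and D⁻¹ from the right, so X = A⁻¹RD⁻¹.
det A = 1, so A⁻¹ = [[1, 1, 0], [-10, -9, 3], [-14, -13, 4]].
det D = -6; the adjugate gives D⁻¹ = [[1/2, 1/6], [-1/2, -1/2]].
A⁻¹R = [[15, 5], [24, 16], [6, 2]].
X = (A⁻¹R)D⁻¹ = [[5, 0], [4, -4], [2, 0]].

X = [[5, 0], [4, -4], [2, 0]]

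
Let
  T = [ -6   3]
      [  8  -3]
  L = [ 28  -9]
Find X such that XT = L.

X = [[2, 5]]

T is on the right of X, so right-multiply by T⁻¹: X = LT⁻¹.
det T = -6, so T⁻¹ = [[1/2, 1/2], [4/3, 1]].
X = LT⁻¹ = [[28, -9]] · [[1/2, 1/2], [4/3, 1]] = [[2, 5]].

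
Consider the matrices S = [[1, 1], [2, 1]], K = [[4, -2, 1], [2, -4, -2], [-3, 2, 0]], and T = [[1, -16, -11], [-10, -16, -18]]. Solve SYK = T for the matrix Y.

Isolating Y: multiply by S⁻¹ from the left and K⁻¹ from the right, so Y = S⁻¹TK⁻¹.
S has determinant -1; S⁻¹ = [[-1, 1], [2, -1]].
det K = -4, so K⁻¹ = [[-1, -1/2, -2], [-3/2, -3/4, -5/2], [2, 1/2, 3]].
S⁻¹T = [[-11, 0, -7], [12, -16, -4]].
Y = (S⁻¹T)K⁻¹ = [[-3, 2, 1], [4, 4, 4]].

Y = [[-3, 2, 1], [4, 4, 4]]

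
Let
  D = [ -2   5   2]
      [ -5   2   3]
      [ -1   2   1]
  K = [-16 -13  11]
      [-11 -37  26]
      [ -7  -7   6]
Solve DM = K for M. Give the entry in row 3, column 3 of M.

D is on the left of M, so left-multiply by D⁻¹: M = D⁻¹K.
D has determinant 2; D⁻¹ = [[-2, -1/2, 11/2], [1, 0, -2], [-4, -1/2, 21/2]].
M = D⁻¹K = [[-2, -1/2, 11/2], [1, 0, -2], [-4, -1/2, 21/2]] · [[-16, -13, 11], [-11, -37, 26], [-7, -7, 6]] = [[-1, 6, -2], [-2, 1, -1], [-4, -3, 6]].

6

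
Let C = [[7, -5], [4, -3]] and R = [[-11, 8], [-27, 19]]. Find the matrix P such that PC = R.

C is on the right of P, so right-multiply by C⁻¹: P = RC⁻¹.
det C = -1, so C⁻¹ = [[3, -5], [4, -7]].
P = RC⁻¹ = [[-11, 8], [-27, 19]] · [[3, -5], [4, -7]] = [[-1, -1], [-5, 2]].

P = [[-1, -1], [-5, 2]]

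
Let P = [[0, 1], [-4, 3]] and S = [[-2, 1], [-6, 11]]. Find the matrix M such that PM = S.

M = [[0, -2], [-2, 1]]

Left-multiplying both sides by P⁻¹ gives M = P⁻¹S.
P has determinant 4; P⁻¹ = [[3/4, -1/4], [1, 0]].
M = P⁻¹S = [[3/4, -1/4], [1, 0]] · [[-2, 1], [-6, 11]] = [[0, -2], [-2, 1]].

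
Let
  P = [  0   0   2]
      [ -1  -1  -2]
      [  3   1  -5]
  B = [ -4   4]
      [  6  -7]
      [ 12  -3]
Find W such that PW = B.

W = [[2, 2], [-4, 1], [-2, 2]]

Left-multiplying both sides by P⁻¹ gives W = P⁻¹B.
det P = 4; the adjugate gives P⁻¹ = [[7/4, 1/2, 1/2], [-11/4, -3/2, -1/2], [1/2, 0, 0]].
W = P⁻¹B = [[7/4, 1/2, 1/2], [-11/4, -3/2, -1/2], [1/2, 0, 0]] · [[-4, 4], [6, -7], [12, -3]] = [[2, 2], [-4, 1], [-2, 2]].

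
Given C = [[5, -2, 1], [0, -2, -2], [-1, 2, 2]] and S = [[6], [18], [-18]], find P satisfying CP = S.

Since C multiplies P on the left, P = C⁻¹S.
det C = -6, so C⁻¹ = [[0, -1, -1], [-1/3, -11/6, -5/3], [1/3, 4/3, 5/3]].
P = C⁻¹S = [[0, -1, -1], [-1/3, -11/6, -5/3], [1/3, 4/3, 5/3]] · [[6], [18], [-18]] = [[0], [-5], [-4]].

P = [[0], [-5], [-4]]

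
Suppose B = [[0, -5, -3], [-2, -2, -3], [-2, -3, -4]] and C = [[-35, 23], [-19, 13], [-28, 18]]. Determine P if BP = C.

B is on the left of P, so left-multiply by B⁻¹: P = B⁻¹C.
det B = 4; the adjugate gives B⁻¹ = [[-1/4, -11/4, 9/4], [-1/2, -3/2, 3/2], [1/2, 5/2, -5/2]].
P = B⁻¹C = [[-1/4, -11/4, 9/4], [-1/2, -3/2, 3/2], [1/2, 5/2, -5/2]] · [[-35, 23], [-19, 13], [-28, 18]] = [[-2, -1], [4, -4], [5, -1]].

P = [[-2, -1], [4, -4], [5, -1]]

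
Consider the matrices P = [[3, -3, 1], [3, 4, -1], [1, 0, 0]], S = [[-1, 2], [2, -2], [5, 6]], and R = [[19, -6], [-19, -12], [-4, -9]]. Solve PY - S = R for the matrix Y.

Y = [[1, -3], [-5, 0], [0, 5]]

PY = R + S = [[18, -4], [-17, -14], [1, -3]].
Left-multiplying both sides by P⁻¹ gives Y = P⁻¹(R + S).
P has determinant -1; P⁻¹ = [[0, 0, 1], [1, 1, -6], [4, 3, -21]].
Y = P⁻¹(R + S) = [[1, -3], [-5, 0], [0, 5]].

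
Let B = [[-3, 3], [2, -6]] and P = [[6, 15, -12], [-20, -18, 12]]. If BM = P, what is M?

Since B multiplies M on the left, M = B⁻¹P.
det B = 12, so B⁻¹ = [[-1/2, -1/4], [-1/6, -1/4]].
M = B⁻¹P = [[-1/2, -1/4], [-1/6, -1/4]] · [[6, 15, -12], [-20, -18, 12]] = [[2, -3, 3], [4, 2, -1]].

M = [[2, -3, 3], [4, 2, -1]]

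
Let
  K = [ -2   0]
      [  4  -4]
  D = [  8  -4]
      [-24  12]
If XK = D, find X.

Right-multiplying both sides by K⁻¹ gives X = DK⁻¹.
det K = 8; the adjugate gives K⁻¹ = [[-1/2, 0], [-1/2, -1/4]].
X = DK⁻¹ = [[8, -4], [-24, 12]] · [[-1/2, 0], [-1/2, -1/4]] = [[-2, 1], [6, -3]].

X = [[-2, 1], [6, -3]]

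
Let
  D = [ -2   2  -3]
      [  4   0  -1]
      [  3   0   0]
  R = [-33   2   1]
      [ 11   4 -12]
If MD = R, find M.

M = [[1, -4, -5], [2, 6, -3]]

D is on the right of M, so right-multiply by D⁻¹: M = RD⁻¹.
D has determinant -6; D⁻¹ = [[0, 0, 1/3], [1/2, -3/2, 7/3], [0, -1, 4/3]].
M = RD⁻¹ = [[-33, 2, 1], [11, 4, -12]] · [[0, 0, 1/3], [1/2, -3/2, 7/3], [0, -1, 4/3]] = [[1, -4, -5], [2, 6, -3]].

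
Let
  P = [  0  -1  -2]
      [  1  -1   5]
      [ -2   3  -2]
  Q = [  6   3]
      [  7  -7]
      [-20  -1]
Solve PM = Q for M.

M = [[1, 4], [-6, 1], [0, -2]]

P is on the left of M, so left-multiply by P⁻¹: M = P⁻¹Q.
det P = 6, so P⁻¹ = [[-13/6, -4/3, -7/6], [-4/3, -2/3, -1/3], [1/6, 1/3, 1/6]].
M = P⁻¹Q = [[-13/6, -4/3, -7/6], [-4/3, -2/3, -1/3], [1/6, 1/3, 1/6]] · [[6, 3], [7, -7], [-20, -1]] = [[1, 4], [-6, 1], [0, -2]].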